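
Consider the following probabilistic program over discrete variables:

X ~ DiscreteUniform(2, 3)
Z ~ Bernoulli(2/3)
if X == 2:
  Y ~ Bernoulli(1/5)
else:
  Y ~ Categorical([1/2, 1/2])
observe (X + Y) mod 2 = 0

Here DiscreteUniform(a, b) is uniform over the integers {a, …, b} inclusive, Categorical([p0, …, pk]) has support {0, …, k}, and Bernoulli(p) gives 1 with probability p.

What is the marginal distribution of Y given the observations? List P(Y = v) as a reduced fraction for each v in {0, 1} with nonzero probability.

Enumerate traces; 4 have nonzero weight after conditioning:
  (X=2, Z=0, Y=0) weight 2/15
  (X=2, Z=1, Y=0) weight 4/15
  (X=3, Z=0, Y=1) weight 1/12
  (X=3, Z=1, Y=1) weight 1/6
Group by Y:
  weight(Y=0) = 2/5
  weight(Y=1) = 1/4
Total weight = 2/5 + 1/4 = 13/20
P(Y=0 | obs) = 2/5 / 13/20 = 8/13
P(Y=1 | obs) = 1/4 / 13/20 = 5/13

P(Y=0) = 8/13, P(Y=1) = 5/13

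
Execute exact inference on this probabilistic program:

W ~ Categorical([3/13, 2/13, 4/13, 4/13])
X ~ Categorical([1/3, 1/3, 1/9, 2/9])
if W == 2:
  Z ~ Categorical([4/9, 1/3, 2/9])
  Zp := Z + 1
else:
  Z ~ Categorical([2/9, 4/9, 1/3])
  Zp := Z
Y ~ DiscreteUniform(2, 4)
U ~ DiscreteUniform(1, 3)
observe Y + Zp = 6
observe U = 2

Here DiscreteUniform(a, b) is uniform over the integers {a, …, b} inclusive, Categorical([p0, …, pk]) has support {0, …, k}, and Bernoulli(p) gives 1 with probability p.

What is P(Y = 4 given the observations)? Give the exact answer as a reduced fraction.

Enumerate traces; 20 have nonzero weight after conditioning:
  (W=0, X=0, Z=2, Y=4, U=2) weight 1/351
  (W=0, X=1, Z=2, Y=4, U=2) weight 1/351
  (W=0, X=2, Z=2, Y=4, U=2) weight 1/1053
  (W=0, X=3, Z=2, Y=4, U=2) weight 2/1053
  (W=1, X=0, Z=2, Y=4, U=2) weight 2/1053
  (W=1, X=1, Z=2, Y=4, U=2) weight 2/1053
  (W=1, X=2, Z=2, Y=4, U=2) weight 2/3159
  (W=1, X=3, Z=2, Y=4, U=2) weight 4/3159
  (W=2, X=0, Z=2, Y=3, U=2) weight 8/3159
  … 11 more
Group by Y:
  weight(Y=3) = 8/1053
  weight(Y=4) = 1/27
Total weight = 8/1053 + 1/27 = 47/1053
P(Y=3 | obs) = 8/1053 / 47/1053 = 8/47
P(Y=4 | obs) = 1/27 / 47/1053 = 39/47

P(Y = 4 | obs) = 39/47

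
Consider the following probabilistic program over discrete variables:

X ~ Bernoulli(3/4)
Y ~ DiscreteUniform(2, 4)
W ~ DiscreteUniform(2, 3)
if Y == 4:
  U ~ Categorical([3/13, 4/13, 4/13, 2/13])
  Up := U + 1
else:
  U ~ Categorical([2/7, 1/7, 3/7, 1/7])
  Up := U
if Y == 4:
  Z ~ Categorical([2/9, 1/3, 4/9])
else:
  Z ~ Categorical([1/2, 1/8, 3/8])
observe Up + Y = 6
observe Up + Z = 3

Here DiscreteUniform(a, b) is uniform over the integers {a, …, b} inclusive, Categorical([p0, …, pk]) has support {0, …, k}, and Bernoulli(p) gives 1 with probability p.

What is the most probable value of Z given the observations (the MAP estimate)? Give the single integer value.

Enumerate traces; 8 have nonzero weight after conditioning:
  (X=0, Y=3, W=2, U=3, Z=0) weight 1/336
  (X=0, Y=3, W=3, U=3, Z=0) weight 1/336
  (X=0, Y=4, W=2, U=1, Z=1) weight 1/234
  (X=0, Y=4, W=3, U=1, Z=1) weight 1/234
  (X=1, Y=3, W=2, U=3, Z=0) weight 1/112
  (X=1, Y=3, W=3, U=3, Z=0) weight 1/112
  (X=1, Y=4, W=2, U=1, Z=1) weight 1/78
  (X=1, Y=4, W=3, U=1, Z=1) weight 1/78
Group by Z:
  weight(Z=0) = 1/42
  weight(Z=1) = 4/117
Total weight = 1/42 + 4/117 = 95/1638
P(Z=0 | obs) = 1/42 / 95/1638 = 39/95
P(Z=1 | obs) = 4/117 / 95/1638 = 56/95
argmax = 1

argmax_v P(Z = v | obs) = 1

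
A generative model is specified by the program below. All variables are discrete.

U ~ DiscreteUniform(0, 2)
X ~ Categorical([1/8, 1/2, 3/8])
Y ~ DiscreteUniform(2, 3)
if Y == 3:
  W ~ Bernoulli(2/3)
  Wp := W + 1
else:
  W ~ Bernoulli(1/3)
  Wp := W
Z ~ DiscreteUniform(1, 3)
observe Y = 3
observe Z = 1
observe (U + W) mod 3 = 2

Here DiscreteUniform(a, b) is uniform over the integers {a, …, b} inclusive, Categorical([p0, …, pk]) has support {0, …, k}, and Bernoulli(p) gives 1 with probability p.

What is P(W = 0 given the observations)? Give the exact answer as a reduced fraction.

Enumerate traces; 6 have nonzero weight after conditioning:
  (U=1, X=0, Y=3, W=1, Z=1) weight 1/216
  (U=1, X=1, Y=3, W=1, Z=1) weight 1/54
  (U=1, X=2, Y=3, W=1, Z=1) weight 1/72
  (U=2, X=0, Y=3, W=0, Z=1) weight 1/432
  (U=2, X=1, Y=3, W=0, Z=1) weight 1/108
  (U=2, X=2, Y=3, W=0, Z=1) weight 1/144
Group by W:
  weight(W=0) = 1/54
  weight(W=1) = 1/27
Total weight = 1/54 + 1/27 = 1/18
P(W=0 | obs) = 1/54 / 1/18 = 1/3
P(W=1 | obs) = 1/27 / 1/18 = 2/3

P(W = 0 | obs) = 1/3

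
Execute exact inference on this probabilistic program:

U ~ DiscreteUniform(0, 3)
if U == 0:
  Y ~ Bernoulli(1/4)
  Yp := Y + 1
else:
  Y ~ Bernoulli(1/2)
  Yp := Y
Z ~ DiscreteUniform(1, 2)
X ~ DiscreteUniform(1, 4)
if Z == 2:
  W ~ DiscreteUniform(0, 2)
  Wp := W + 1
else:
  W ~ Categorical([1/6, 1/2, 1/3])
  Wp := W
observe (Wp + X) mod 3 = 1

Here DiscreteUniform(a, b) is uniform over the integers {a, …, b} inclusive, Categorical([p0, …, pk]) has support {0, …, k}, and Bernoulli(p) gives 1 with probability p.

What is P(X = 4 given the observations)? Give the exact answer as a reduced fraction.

Enumerate traces; 64 have nonzero weight after conditioning:
  (U=0, Y=0, Z=1, X=1, W=0) weight 1/256
  (U=0, Y=0, Z=1, X=2, W=2) weight 1/128
  (U=0, Y=0, Z=1, X=3, W=1) weight 3/256
  (U=0, Y=0, Z=1, X=4, W=0) weight 1/256
  (U=0, Y=0, Z=2, X=1, W=2) weight 1/128
  (U=0, Y=0, Z=2, X=2, W=1) weight 1/128
  (U=0, Y=0, Z=2, X=3, W=0) weight 1/128
  (U=0, Y=0, Z=2, X=4, W=2) weight 1/128
  … 56 more
Group by X:
  weight(X=1) = 1/16
  weight(X=2) = 1/12
  weight(X=3) = 5/48
  weight(X=4) = 1/16
Total weight = 1/16 + 1/12 + 5/48 + 1/16 = 5/16
P(X=1 | obs) = 1/16 / 5/16 = 1/5
P(X=2 | obs) = 1/12 / 5/16 = 4/15
P(X=3 | obs) = 5/48 / 5/16 = 1/3
P(X=4 | obs) = 1/16 / 5/16 = 1/5

P(X = 4 | obs) = 1/5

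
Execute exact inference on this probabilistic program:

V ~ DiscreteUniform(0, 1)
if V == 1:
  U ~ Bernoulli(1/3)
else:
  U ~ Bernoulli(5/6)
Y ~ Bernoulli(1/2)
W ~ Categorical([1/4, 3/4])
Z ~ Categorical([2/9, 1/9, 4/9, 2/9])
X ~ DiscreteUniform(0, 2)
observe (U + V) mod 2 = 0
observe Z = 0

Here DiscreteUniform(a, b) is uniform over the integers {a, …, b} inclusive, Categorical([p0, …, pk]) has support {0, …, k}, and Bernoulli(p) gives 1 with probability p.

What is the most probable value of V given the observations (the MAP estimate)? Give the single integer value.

argmax_v P(V = v | obs) = 1

Enumerate traces; 24 have nonzero weight after conditioning:
  (V=0, U=0, Y=0, W=0, Z=0, X=0) weight 1/1296
  (V=0, U=0, Y=0, W=0, Z=0, X=1) weight 1/1296
  (V=0, U=0, Y=0, W=0, Z=0, X=2) weight 1/1296
  (V=0, U=0, Y=0, W=1, Z=0, X=0) weight 1/432
  (V=0, U=0, Y=0, W=1, Z=0, X=1) weight 1/432
  (V=0, U=0, Y=0, W=1, Z=0, X=2) weight 1/432
  (V=0, U=0, Y=1, W=0, Z=0, X=0) weight 1/1296
  (V=0, U=0, Y=1, W=0, Z=0, X=1) weight 1/1296
  (V=1, U=1, Y=0, W=0, Z=0, X=0) weight 1/648
  … 15 more
Group by V:
  weight(V=0) = 1/54
  weight(V=1) = 1/27
Total weight = 1/54 + 1/27 = 1/18
P(V=0 | obs) = 1/54 / 1/18 = 1/3
P(V=1 | obs) = 1/27 / 1/18 = 2/3
argmax = 1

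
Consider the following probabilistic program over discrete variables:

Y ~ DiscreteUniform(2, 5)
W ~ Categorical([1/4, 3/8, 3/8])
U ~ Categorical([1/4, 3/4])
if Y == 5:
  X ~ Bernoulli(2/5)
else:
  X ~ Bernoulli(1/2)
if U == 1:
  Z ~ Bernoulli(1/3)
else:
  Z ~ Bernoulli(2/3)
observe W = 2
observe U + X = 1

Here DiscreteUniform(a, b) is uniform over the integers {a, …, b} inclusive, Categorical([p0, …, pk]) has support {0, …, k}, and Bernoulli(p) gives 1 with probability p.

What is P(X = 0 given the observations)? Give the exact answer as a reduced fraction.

P(X = 0 | obs) = 63/82

Enumerate traces; 16 have nonzero weight after conditioning:
  (Y=2, W=2, U=0, X=1, Z=0) weight 1/256
  (Y=2, W=2, U=0, X=1, Z=1) weight 1/128
  (Y=2, W=2, U=1, X=0, Z=0) weight 3/128
  (Y=2, W=2, U=1, X=0, Z=1) weight 3/256
  (Y=3, W=2, U=0, X=1, Z=0) weight 1/256
  (Y=3, W=2, U=0, X=1, Z=1) weight 1/128
  (Y=3, W=2, U=1, X=0, Z=0) weight 3/128
  (Y=3, W=2, U=1, X=0, Z=1) weight 3/256
  … 8 more
Group by X:
  weight(X=0) = 189/1280
  weight(X=1) = 57/1280
Total weight = 189/1280 + 57/1280 = 123/640
P(X=0 | obs) = 189/1280 / 123/640 = 63/82
P(X=1 | obs) = 57/1280 / 123/640 = 19/82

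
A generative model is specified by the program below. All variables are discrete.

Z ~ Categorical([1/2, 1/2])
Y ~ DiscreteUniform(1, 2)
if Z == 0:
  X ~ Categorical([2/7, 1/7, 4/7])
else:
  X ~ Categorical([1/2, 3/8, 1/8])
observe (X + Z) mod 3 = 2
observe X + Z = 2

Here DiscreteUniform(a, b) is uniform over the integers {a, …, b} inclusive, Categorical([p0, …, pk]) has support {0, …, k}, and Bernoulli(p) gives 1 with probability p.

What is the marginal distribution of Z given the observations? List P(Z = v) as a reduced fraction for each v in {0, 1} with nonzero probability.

Enumerate traces; 4 have nonzero weight after conditioning:
  (Z=0, Y=1, X=2) weight 1/7
  (Z=0, Y=2, X=2) weight 1/7
  (Z=1, Y=1, X=1) weight 3/32
  (Z=1, Y=2, X=1) weight 3/32
Group by Z:
  weight(Z=0) = 2/7
  weight(Z=1) = 3/16
Total weight = 2/7 + 3/16 = 53/112
P(Z=0 | obs) = 2/7 / 53/112 = 32/53
P(Z=1 | obs) = 3/16 / 53/112 = 21/53

P(Z=0) = 32/53, P(Z=1) = 21/53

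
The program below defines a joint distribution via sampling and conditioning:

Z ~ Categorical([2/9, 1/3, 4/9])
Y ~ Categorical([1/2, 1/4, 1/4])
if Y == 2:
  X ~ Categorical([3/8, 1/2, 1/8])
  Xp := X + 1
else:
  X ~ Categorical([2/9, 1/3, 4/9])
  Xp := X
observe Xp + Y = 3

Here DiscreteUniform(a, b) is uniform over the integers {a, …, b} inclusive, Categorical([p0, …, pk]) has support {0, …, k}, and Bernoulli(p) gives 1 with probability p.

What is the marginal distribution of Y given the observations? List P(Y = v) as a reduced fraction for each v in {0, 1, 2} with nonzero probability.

P(Y=1) = 32/59, P(Y=2) = 27/59

Enumerate traces; 6 have nonzero weight after conditioning:
  (Z=0, Y=1, X=2) weight 2/81
  (Z=0, Y=2, X=0) weight 1/48
  (Z=1, Y=1, X=2) weight 1/27
  (Z=1, Y=2, X=0) weight 1/32
  (Z=2, Y=1, X=2) weight 4/81
  (Z=2, Y=2, X=0) weight 1/24
Group by Y:
  weight(Y=1) = 1/9
  weight(Y=2) = 3/32
Total weight = 1/9 + 3/32 = 59/288
P(Y=1 | obs) = 1/9 / 59/288 = 32/59
P(Y=2 | obs) = 3/32 / 59/288 = 27/59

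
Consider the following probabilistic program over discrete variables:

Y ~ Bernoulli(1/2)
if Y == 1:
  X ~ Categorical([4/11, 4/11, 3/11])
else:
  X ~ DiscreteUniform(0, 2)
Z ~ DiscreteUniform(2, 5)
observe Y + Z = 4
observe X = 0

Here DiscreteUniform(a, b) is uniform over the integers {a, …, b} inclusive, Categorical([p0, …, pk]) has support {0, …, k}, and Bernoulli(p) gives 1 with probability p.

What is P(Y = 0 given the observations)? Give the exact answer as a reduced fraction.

Enumerate traces; 2 have nonzero weight after conditioning:
  (Y=0, X=0, Z=4) weight 1/24
  (Y=1, X=0, Z=3) weight 1/22
Group by Y:
  weight(Y=0) = 1/24
  weight(Y=1) = 1/22
Total weight = 1/24 + 1/22 = 23/264
P(Y=0 | obs) = 1/24 / 23/264 = 11/23
P(Y=1 | obs) = 1/22 / 23/264 = 12/23

P(Y = 0 | obs) = 11/23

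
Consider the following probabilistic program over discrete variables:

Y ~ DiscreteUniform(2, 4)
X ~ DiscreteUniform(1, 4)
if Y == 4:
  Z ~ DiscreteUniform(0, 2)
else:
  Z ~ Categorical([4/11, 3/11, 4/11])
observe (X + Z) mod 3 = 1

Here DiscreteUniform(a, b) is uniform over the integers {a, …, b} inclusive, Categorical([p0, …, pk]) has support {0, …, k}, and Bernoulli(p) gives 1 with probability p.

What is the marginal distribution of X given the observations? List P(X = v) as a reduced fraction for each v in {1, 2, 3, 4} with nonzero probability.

Enumerate traces; 12 have nonzero weight after conditioning:
  (Y=2, X=1, Z=0) weight 1/33
  (Y=2, X=2, Z=2) weight 1/33
  (Y=2, X=3, Z=1) weight 1/44
  (Y=2, X=4, Z=0) weight 1/33
  (Y=3, X=1, Z=0) weight 1/33
  (Y=3, X=2, Z=2) weight 1/33
  (Y=3, X=3, Z=1) weight 1/44
  (Y=3, X=4, Z=0) weight 1/33
  … 4 more
Group by X:
  weight(X=1) = 35/396
  weight(X=2) = 35/396
  weight(X=3) = 29/396
  weight(X=4) = 35/396
Total weight = 35/396 + 35/396 + 29/396 + 35/396 = 67/198
P(X=1 | obs) = 35/396 / 67/198 = 35/134
P(X=2 | obs) = 35/396 / 67/198 = 35/134
P(X=3 | obs) = 29/396 / 67/198 = 29/134
P(X=4 | obs) = 35/396 / 67/198 = 35/134

P(X=1) = 35/134, P(X=2) = 35/134, P(X=3) = 29/134, P(X=4) = 35/134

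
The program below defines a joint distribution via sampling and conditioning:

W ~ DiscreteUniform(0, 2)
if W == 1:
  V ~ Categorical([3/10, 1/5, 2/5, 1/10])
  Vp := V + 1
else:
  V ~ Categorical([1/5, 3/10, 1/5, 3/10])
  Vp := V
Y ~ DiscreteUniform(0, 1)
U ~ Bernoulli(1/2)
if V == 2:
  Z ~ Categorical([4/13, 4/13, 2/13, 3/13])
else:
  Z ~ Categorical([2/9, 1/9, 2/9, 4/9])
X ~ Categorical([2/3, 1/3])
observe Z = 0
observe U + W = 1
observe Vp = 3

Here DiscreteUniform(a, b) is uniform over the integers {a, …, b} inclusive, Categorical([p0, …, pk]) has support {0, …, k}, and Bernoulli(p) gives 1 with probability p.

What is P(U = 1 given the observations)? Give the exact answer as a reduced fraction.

P(U = 1 | obs) = 13/37

Enumerate traces; 8 have nonzero weight after conditioning:
  (W=0, V=3, Y=0, U=1, Z=0, X=0) weight 1/270
  (W=0, V=3, Y=0, U=1, Z=0, X=1) weight 1/540
  (W=0, V=3, Y=1, U=1, Z=0, X=0) weight 1/270
  (W=0, V=3, Y=1, U=1, Z=0, X=1) weight 1/540
  (W=1, V=2, Y=0, U=0, Z=0, X=0) weight 4/585
  (W=1, V=2, Y=0, U=0, Z=0, X=1) weight 2/585
  (W=1, V=2, Y=1, U=0, Z=0, X=0) weight 4/585
  (W=1, V=2, Y=1, U=0, Z=0, X=1) weight 2/585
Group by U:
  weight(U=0) = 4/195
  weight(U=1) = 1/90
Total weight = 4/195 + 1/90 = 37/1170
P(U=0 | obs) = 4/195 / 37/1170 = 24/37
P(U=1 | obs) = 1/90 / 37/1170 = 13/37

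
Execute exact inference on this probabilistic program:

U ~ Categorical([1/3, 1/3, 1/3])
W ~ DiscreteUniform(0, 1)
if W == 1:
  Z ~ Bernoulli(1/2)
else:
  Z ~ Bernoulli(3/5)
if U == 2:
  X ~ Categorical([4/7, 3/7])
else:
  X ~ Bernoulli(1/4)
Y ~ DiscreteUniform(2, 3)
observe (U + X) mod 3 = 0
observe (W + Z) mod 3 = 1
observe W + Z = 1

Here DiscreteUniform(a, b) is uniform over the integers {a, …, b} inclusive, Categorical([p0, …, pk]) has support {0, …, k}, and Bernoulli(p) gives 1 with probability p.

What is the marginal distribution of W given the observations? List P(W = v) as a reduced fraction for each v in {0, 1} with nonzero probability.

P(W=0) = 6/11, P(W=1) = 5/11

Enumerate traces; 8 have nonzero weight after conditioning:
  (U=0, W=0, Z=1, X=0, Y=2) weight 3/80
  (U=0, W=0, Z=1, X=0, Y=3) weight 3/80
  (U=0, W=1, Z=0, X=0, Y=2) weight 1/32
  (U=0, W=1, Z=0, X=0, Y=3) weight 1/32
  (U=2, W=0, Z=1, X=1, Y=2) weight 3/140
  (U=2, W=0, Z=1, X=1, Y=3) weight 3/140
  (U=2, W=1, Z=0, X=1, Y=2) weight 1/56
  (U=2, W=1, Z=0, X=1, Y=3) weight 1/56
Group by W:
  weight(W=0) = 33/280
  weight(W=1) = 11/112
Total weight = 33/280 + 11/112 = 121/560
P(W=0 | obs) = 33/280 / 121/560 = 6/11
P(W=1 | obs) = 11/112 / 121/560 = 5/11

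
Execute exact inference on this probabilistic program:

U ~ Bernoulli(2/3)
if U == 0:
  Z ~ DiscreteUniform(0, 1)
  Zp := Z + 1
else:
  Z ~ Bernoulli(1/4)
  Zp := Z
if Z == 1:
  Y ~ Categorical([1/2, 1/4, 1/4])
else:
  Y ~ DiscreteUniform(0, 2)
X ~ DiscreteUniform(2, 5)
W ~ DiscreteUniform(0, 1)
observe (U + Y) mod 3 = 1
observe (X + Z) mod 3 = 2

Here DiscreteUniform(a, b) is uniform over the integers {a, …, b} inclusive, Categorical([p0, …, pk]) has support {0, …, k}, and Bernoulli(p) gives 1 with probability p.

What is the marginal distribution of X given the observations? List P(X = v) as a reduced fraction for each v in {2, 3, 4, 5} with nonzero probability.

P(X=2) = 16/41, P(X=4) = 9/41, P(X=5) = 16/41

Enumerate traces; 12 have nonzero weight after conditioning:
  (U=0, Z=0, Y=1, X=2, W=0) weight 1/144
  (U=0, Z=0, Y=1, X=2, W=1) weight 1/144
  (U=0, Z=0, Y=1, X=5, W=0) weight 1/144
  (U=0, Z=0, Y=1, X=5, W=1) weight 1/144
  (U=0, Z=1, Y=1, X=4, W=0) weight 1/192
  (U=0, Z=1, Y=1, X=4, W=1) weight 1/192
  (U=1, Z=0, Y=0, X=2, W=0) weight 1/48
  (U=1, Z=0, Y=0, X=2, W=1) weight 1/48
  … 4 more
Group by X:
  weight(X=2) = 1/18
  weight(X=4) = 1/32
  weight(X=5) = 1/18
Total weight = 1/18 + 1/32 + 1/18 = 41/288
P(X=2 | obs) = 1/18 / 41/288 = 16/41
P(X=4 | obs) = 1/32 / 41/288 = 9/41
P(X=5 | obs) = 1/18 / 41/288 = 16/41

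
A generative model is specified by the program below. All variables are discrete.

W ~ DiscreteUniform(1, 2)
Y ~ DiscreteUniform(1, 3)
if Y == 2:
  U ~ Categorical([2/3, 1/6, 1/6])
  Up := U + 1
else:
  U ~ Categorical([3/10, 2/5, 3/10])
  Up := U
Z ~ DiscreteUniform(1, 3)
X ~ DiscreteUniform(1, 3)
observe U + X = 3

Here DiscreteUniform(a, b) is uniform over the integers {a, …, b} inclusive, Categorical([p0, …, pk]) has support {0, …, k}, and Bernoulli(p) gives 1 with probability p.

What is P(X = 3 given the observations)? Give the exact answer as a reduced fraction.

P(X = 3 | obs) = 19/45

Enumerate traces; 54 have nonzero weight after conditioning:
  (W=1, Y=1, U=0, Z=1, X=3) weight 1/180
  (W=1, Y=1, U=0, Z=2, X=3) weight 1/180
  (W=1, Y=1, U=0, Z=3, X=3) weight 1/180
  (W=1, Y=1, U=1, Z=1, X=2) weight 1/135
  (W=1, Y=1, U=1, Z=2, X=2) weight 1/135
  (W=1, Y=1, U=1, Z=3, X=2) weight 1/135
  (W=1, Y=1, U=2, Z=1, X=1) weight 1/180
  (W=1, Y=1, U=2, Z=2, X=1) weight 1/180
  … 46 more
Group by X:
  weight(X=1) = 23/270
  weight(X=2) = 29/270
  weight(X=3) = 19/135
Total weight = 23/270 + 29/270 + 19/135 = 1/3
P(X=1 | obs) = 23/270 / 1/3 = 23/90
P(X=2 | obs) = 29/270 / 1/3 = 29/90
P(X=3 | obs) = 19/135 / 1/3 = 19/45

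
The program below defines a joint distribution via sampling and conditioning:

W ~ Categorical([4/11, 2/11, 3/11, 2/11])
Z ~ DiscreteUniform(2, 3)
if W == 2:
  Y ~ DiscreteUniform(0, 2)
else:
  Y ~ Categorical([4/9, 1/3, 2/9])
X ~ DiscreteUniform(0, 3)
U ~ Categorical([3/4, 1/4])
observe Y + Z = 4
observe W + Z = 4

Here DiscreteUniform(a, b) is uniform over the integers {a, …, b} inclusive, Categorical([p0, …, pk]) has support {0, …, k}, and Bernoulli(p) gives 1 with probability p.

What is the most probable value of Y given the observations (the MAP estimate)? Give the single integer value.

argmax_v P(Y = v | obs) = 2

Enumerate traces; 16 have nonzero weight after conditioning:
  (W=1, Z=3, Y=1, X=0, U=0) weight 1/176
  (W=1, Z=3, Y=1, X=0, U=1) weight 1/528
  (W=1, Z=3, Y=1, X=1, U=0) weight 1/176
  (W=1, Z=3, Y=1, X=1, U=1) weight 1/528
  (W=1, Z=3, Y=1, X=2, U=0) weight 1/176
  (W=1, Z=3, Y=1, X=2, U=1) weight 1/528
  (W=1, Z=3, Y=1, X=3, U=0) weight 1/176
  (W=1, Z=3, Y=1, X=3, U=1) weight 1/528
  (W=2, Z=2, Y=2, X=0, U=0) weight 3/352
  … 7 more
Group by Y:
  weight(Y=1) = 1/33
  weight(Y=2) = 1/22
Total weight = 1/33 + 1/22 = 5/66
P(Y=1 | obs) = 1/33 / 5/66 = 2/5
P(Y=2 | obs) = 1/22 / 5/66 = 3/5
argmax = 2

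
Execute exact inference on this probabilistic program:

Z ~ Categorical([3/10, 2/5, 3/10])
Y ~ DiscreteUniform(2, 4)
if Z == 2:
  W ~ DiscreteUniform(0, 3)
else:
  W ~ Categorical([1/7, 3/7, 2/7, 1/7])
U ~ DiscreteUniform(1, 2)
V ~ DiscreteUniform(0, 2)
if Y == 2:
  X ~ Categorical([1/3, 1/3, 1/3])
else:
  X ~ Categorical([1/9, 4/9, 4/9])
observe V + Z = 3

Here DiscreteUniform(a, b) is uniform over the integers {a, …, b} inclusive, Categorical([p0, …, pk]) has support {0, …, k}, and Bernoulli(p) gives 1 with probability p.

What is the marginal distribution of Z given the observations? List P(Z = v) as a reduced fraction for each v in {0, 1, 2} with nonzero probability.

P(Z=1) = 4/7, P(Z=2) = 3/7

Enumerate traces; 144 have nonzero weight after conditioning:
  (Z=1, Y=2, W=0, U=1, V=2, X=0) weight 1/945
  (Z=1, Y=2, W=0, U=1, V=2, X=1) weight 1/945
  (Z=1, Y=2, W=0, U=1, V=2, X=2) weight 1/945
  (Z=1, Y=2, W=0, U=2, V=2, X=0) weight 1/945
  (Z=1, Y=2, W=0, U=2, V=2, X=1) weight 1/945
  (Z=1, Y=2, W=0, U=2, V=2, X=2) weight 1/945
  (Z=1, Y=2, W=1, U=1, V=2, X=0) weight 1/315
  (Z=1, Y=2, W=1, U=1, V=2, X=1) weight 1/315
  (Z=2, Y=2, W=0, U=1, V=1, X=0) weight 1/720
  … 135 more
Group by Z:
  weight(Z=1) = 2/15
  weight(Z=2) = 1/10
Total weight = 2/15 + 1/10 = 7/30
P(Z=1 | obs) = 2/15 / 7/30 = 4/7
P(Z=2 | obs) = 1/10 / 7/30 = 3/7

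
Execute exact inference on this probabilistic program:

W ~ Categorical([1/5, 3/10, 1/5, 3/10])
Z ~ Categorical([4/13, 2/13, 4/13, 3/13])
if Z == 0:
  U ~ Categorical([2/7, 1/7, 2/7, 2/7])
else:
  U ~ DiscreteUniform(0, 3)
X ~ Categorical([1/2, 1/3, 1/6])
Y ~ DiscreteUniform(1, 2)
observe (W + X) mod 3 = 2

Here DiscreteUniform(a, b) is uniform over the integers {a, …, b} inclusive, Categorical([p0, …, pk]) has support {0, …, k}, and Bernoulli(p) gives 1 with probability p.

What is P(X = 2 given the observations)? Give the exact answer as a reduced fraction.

P(X = 2 | obs) = 5/17

Enumerate traces; 128 have nonzero weight after conditioning:
  (W=0, Z=0, U=0, X=2, Y=1) weight 2/1365
  (W=0, Z=0, U=0, X=2, Y=2) weight 2/1365
  (W=0, Z=0, U=1, X=2, Y=1) weight 1/1365
  (W=0, Z=0, U=1, X=2, Y=2) weight 1/1365
  (W=0, Z=0, U=2, X=2, Y=1) weight 2/1365
  (W=0, Z=0, U=2, X=2, Y=2) weight 2/1365
  (W=0, Z=0, U=3, X=2, Y=1) weight 2/1365
  (W=0, Z=0, U=3, X=2, Y=2) weight 2/1365
  (W=1, Z=0, U=0, X=1, Y=1) weight 2/455
  (W=2, Z=0, U=0, X=0, Y=1) weight 2/455
  … 118 more
Group by X:
  weight(X=0) = 1/10
  weight(X=1) = 1/10
  weight(X=2) = 1/12
Total weight = 1/10 + 1/10 + 1/12 = 17/60
P(X=0 | obs) = 1/10 / 17/60 = 6/17
P(X=1 | obs) = 1/10 / 17/60 = 6/17
P(X=2 | obs) = 1/12 / 17/60 = 5/17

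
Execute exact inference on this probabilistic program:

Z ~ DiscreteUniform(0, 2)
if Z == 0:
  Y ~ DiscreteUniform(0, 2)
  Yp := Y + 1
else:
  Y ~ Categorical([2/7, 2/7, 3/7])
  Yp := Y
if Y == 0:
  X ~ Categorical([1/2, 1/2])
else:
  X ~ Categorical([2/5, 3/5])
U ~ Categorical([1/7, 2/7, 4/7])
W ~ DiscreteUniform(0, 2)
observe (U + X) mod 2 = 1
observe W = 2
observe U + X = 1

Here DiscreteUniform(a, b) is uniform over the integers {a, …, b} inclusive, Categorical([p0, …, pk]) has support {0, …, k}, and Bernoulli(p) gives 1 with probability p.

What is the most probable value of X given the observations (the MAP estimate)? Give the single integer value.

argmax_v P(X = v | obs) = 0

Enumerate traces; 18 have nonzero weight after conditioning:
  (Z=0, Y=0, X=0, U=1, W=2) weight 1/189
  (Z=0, Y=0, X=1, U=0, W=2) weight 1/378
  (Z=0, Y=1, X=0, U=1, W=2) weight 4/945
  (Z=0, Y=1, X=1, U=0, W=2) weight 1/315
  (Z=0, Y=2, X=0, U=1, W=2) weight 4/945
  (Z=0, Y=2, X=1, U=0, W=2) weight 1/315
  (Z=1, Y=0, X=0, U=1, W=2) weight 2/441
  (Z=1, Y=0, X=1, U=0, W=2) weight 1/441
  … 10 more
Group by X:
  weight(X=0) = 271/6615
  weight(X=1) = 359/13230
Total weight = 271/6615 + 359/13230 = 901/13230
P(X=0 | obs) = 271/6615 / 901/13230 = 542/901
P(X=1 | obs) = 359/13230 / 901/13230 = 359/901
argmax = 0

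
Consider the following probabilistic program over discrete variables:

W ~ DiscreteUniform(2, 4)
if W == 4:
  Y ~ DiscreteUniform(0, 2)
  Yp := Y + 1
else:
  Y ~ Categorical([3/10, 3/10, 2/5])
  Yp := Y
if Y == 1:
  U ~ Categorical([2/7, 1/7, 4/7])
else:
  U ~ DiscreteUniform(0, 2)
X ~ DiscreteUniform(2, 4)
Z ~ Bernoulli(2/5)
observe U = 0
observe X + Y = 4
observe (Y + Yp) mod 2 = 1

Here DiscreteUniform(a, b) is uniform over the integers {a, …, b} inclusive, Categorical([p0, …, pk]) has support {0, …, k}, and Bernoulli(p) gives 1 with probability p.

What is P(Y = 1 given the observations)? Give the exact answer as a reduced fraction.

Enumerate traces; 6 have nonzero weight after conditioning:
  (W=4, Y=0, U=0, X=4, Z=0) weight 1/135
  (W=4, Y=0, U=0, X=4, Z=1) weight 2/405
  (W=4, Y=1, U=0, X=3, Z=0) weight 2/315
  (W=4, Y=1, U=0, X=3, Z=1) weight 4/945
  (W=4, Y=2, U=0, X=2, Z=0) weight 1/135
  (W=4, Y=2, U=0, X=2, Z=1) weight 2/405
Group by Y:
  weight(Y=0) = 1/81
  weight(Y=1) = 2/189
  weight(Y=2) = 1/81
Total weight = 1/81 + 2/189 + 1/81 = 20/567
P(Y=0 | obs) = 1/81 / 20/567 = 7/20
P(Y=1 | obs) = 2/189 / 20/567 = 3/10
P(Y=2 | obs) = 1/81 / 20/567 = 7/20

P(Y = 1 | obs) = 3/10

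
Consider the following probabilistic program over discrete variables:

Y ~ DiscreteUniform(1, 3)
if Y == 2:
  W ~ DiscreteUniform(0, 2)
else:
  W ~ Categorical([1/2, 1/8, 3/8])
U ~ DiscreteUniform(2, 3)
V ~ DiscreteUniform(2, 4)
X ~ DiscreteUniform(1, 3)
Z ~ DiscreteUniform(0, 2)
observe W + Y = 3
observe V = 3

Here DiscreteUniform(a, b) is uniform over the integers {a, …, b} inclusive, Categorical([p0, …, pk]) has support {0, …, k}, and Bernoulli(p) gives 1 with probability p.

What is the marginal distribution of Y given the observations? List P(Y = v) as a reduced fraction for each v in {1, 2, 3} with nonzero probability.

P(Y=1) = 9/29, P(Y=2) = 8/29, P(Y=3) = 12/29

Enumerate traces; 54 have nonzero weight after conditioning:
  (Y=1, W=2, U=2, V=3, X=1, Z=0) weight 1/432
  (Y=1, W=2, U=2, V=3, X=1, Z=1) weight 1/432
  (Y=1, W=2, U=2, V=3, X=1, Z=2) weight 1/432
  (Y=1, W=2, U=2, V=3, X=2, Z=0) weight 1/432
  (Y=1, W=2, U=2, V=3, X=2, Z=1) weight 1/432
  (Y=1, W=2, U=2, V=3, X=2, Z=2) weight 1/432
  (Y=1, W=2, U=2, V=3, X=3, Z=0) weight 1/432
  (Y=1, W=2, U=2, V=3, X=3, Z=1) weight 1/432
  (Y=2, W=1, U=2, V=3, X=1, Z=0) weight 1/486
  (Y=3, W=0, U=2, V=3, X=1, Z=0) weight 1/324
  … 44 more
Group by Y:
  weight(Y=1) = 1/24
  weight(Y=2) = 1/27
  weight(Y=3) = 1/18
Total weight = 1/24 + 1/27 + 1/18 = 29/216
P(Y=1 | obs) = 1/24 / 29/216 = 9/29
P(Y=2 | obs) = 1/27 / 29/216 = 8/29
P(Y=3 | obs) = 1/18 / 29/216 = 12/29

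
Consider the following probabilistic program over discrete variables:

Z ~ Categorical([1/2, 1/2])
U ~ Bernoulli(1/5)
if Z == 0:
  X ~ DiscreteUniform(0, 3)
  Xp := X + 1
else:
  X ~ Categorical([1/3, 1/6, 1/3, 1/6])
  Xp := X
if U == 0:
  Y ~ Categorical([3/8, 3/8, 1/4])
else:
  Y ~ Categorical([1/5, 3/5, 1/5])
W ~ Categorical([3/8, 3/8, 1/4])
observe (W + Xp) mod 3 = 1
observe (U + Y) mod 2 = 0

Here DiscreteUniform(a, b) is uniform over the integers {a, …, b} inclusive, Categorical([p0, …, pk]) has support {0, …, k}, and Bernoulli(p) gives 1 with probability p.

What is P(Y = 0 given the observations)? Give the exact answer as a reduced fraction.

Enumerate traces; 24 have nonzero weight after conditioning:
  (Z=0, U=0, X=0, Y=0, W=0) weight 9/640
  (Z=0, U=0, X=0, Y=2, W=0) weight 3/320
  (Z=0, U=0, X=1, Y=0, W=2) weight 3/320
  (Z=0, U=0, X=1, Y=2, W=2) weight 1/160
  (Z=0, U=0, X=2, Y=0, W=1) weight 9/640
  (Z=0, U=0, X=2, Y=2, W=1) weight 3/320
  (Z=0, U=0, X=3, Y=0, W=0) weight 9/640
  (Z=0, U=0, X=3, Y=2, W=0) weight 3/320
  (Z=0, U=1, X=0, Y=1, W=0) weight 9/1600
  … 15 more
Group by Y:
  weight(Y=0) = 13/128
  weight(Y=1) = 13/320
  weight(Y=2) = 13/192
Total weight = 13/128 + 13/320 + 13/192 = 403/1920
P(Y=0 | obs) = 13/128 / 403/1920 = 15/31
P(Y=1 | obs) = 13/320 / 403/1920 = 6/31
P(Y=2 | obs) = 13/192 / 403/1920 = 10/31

P(Y = 0 | obs) = 15/31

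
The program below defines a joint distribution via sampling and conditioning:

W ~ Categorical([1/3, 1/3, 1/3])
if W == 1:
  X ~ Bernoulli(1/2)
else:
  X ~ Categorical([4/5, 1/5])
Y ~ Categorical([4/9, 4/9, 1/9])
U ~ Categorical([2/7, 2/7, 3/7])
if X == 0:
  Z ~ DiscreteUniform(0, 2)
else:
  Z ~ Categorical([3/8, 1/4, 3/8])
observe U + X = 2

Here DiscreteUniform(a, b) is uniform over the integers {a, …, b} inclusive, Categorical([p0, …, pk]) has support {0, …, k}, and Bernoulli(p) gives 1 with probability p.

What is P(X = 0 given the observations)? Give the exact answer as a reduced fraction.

P(X = 0 | obs) = 7/9

Enumerate traces; 54 have nonzero weight after conditioning:
  (W=0, X=0, Y=0, U=2, Z=0) weight 16/945
  (W=0, X=0, Y=0, U=2, Z=1) weight 16/945
  (W=0, X=0, Y=0, U=2, Z=2) weight 16/945
  (W=0, X=0, Y=1, U=2, Z=0) weight 16/945
  (W=0, X=0, Y=1, U=2, Z=1) weight 16/945
  (W=0, X=0, Y=1, U=2, Z=2) weight 16/945
  (W=0, X=0, Y=2, U=2, Z=0) weight 4/945
  (W=0, X=0, Y=2, U=2, Z=1) weight 4/945
  (W=0, X=1, Y=0, U=1, Z=0) weight 1/315
  … 45 more
Group by X:
  weight(X=0) = 3/10
  weight(X=1) = 3/35
Total weight = 3/10 + 3/35 = 27/70
P(X=0 | obs) = 3/10 / 27/70 = 7/9
P(X=1 | obs) = 3/35 / 27/70 = 2/9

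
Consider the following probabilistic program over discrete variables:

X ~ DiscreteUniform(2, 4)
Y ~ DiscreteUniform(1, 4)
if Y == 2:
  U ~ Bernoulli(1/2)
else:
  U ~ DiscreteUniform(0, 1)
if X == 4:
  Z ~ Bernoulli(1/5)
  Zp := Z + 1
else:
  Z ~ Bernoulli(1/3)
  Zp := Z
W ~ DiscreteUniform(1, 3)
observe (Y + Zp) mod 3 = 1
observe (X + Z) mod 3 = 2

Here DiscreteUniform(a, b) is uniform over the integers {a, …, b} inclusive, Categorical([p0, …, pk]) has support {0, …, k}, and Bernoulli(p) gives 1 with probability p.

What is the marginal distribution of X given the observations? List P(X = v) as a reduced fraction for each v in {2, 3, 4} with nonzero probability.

Enumerate traces; 18 have nonzero weight after conditioning:
  (X=2, Y=1, U=0, Z=0, W=1) weight 1/108
  (X=2, Y=1, U=0, Z=0, W=2) weight 1/108
  (X=2, Y=1, U=0, Z=0, W=3) weight 1/108
  (X=2, Y=1, U=1, Z=0, W=1) weight 1/108
  (X=2, Y=1, U=1, Z=0, W=2) weight 1/108
  (X=2, Y=1, U=1, Z=0, W=3) weight 1/108
  (X=2, Y=4, U=0, Z=0, W=1) weight 1/108
  (X=2, Y=4, U=0, Z=0, W=2) weight 1/108
  (X=4, Y=2, U=0, Z=1, W=1) weight 1/360
  … 9 more
Group by X:
  weight(X=2) = 1/9
  weight(X=4) = 1/60
Total weight = 1/9 + 1/60 = 23/180
P(X=2 | obs) = 1/9 / 23/180 = 20/23
P(X=4 | obs) = 1/60 / 23/180 = 3/23

P(X=2) = 20/23, P(X=4) = 3/23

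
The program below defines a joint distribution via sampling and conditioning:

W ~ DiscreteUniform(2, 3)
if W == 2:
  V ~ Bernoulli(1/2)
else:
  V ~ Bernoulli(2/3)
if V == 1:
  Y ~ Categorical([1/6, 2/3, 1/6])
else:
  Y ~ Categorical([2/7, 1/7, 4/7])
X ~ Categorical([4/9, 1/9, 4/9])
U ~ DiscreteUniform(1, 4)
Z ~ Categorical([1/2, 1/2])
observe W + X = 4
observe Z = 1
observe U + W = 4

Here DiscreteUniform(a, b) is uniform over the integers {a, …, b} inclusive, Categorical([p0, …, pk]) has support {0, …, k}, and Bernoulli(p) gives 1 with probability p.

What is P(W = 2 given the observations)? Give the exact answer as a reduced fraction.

Enumerate traces; 12 have nonzero weight after conditioning:
  (W=2, V=0, Y=0, X=2, U=2, Z=1) weight 1/252
  (W=2, V=0, Y=1, X=2, U=2, Z=1) weight 1/504
  (W=2, V=0, Y=2, X=2, U=2, Z=1) weight 1/126
  (W=2, V=1, Y=0, X=2, U=2, Z=1) weight 1/432
  (W=2, V=1, Y=1, X=2, U=2, Z=1) weight 1/108
  (W=2, V=1, Y=2, X=2, U=2, Z=1) weight 1/432
  (W=3, V=0, Y=0, X=1, U=1, Z=1) weight 1/1512
  (W=3, V=0, Y=1, X=1, U=1, Z=1) weight 1/3024
  … 4 more
Group by W:
  weight(W=2) = 1/36
  weight(W=3) = 1/144
Total weight = 1/36 + 1/144 = 5/144
P(W=2 | obs) = 1/36 / 5/144 = 4/5
P(W=3 | obs) = 1/144 / 5/144 = 1/5

P(W = 2 | obs) = 4/5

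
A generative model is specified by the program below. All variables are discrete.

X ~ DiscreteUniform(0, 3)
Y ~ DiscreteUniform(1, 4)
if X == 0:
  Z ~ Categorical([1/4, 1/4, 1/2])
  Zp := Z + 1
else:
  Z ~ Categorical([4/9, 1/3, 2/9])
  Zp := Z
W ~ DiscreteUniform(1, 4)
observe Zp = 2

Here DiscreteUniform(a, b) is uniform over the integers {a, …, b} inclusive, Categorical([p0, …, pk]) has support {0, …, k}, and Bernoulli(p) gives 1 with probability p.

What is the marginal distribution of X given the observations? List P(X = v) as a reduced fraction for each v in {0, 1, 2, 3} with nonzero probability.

P(X=0) = 3/11, P(X=1) = 8/33, P(X=2) = 8/33, P(X=3) = 8/33

Enumerate traces; 64 have nonzero weight after conditioning:
  (X=0, Y=1, Z=1, W=1) weight 1/256
  (X=0, Y=1, Z=1, W=2) weight 1/256
  (X=0, Y=1, Z=1, W=3) weight 1/256
  (X=0, Y=1, Z=1, W=4) weight 1/256
  (X=0, Y=2, Z=1, W=1) weight 1/256
  (X=0, Y=2, Z=1, W=2) weight 1/256
  (X=0, Y=2, Z=1, W=3) weight 1/256
  (X=0, Y=2, Z=1, W=4) weight 1/256
  (X=1, Y=1, Z=2, W=1) weight 1/288
  (X=2, Y=1, Z=2, W=1) weight 1/288
  … 54 more
Group by X:
  weight(X=0) = 1/16
  weight(X=1) = 1/18
  weight(X=2) = 1/18
  weight(X=3) = 1/18
Total weight = 1/16 + 1/18 + 1/18 + 1/18 = 11/48
P(X=0 | obs) = 1/16 / 11/48 = 3/11
P(X=1 | obs) = 1/18 / 11/48 = 8/33
P(X=2 | obs) = 1/18 / 11/48 = 8/33
P(X=3 | obs) = 1/18 / 11/48 = 8/33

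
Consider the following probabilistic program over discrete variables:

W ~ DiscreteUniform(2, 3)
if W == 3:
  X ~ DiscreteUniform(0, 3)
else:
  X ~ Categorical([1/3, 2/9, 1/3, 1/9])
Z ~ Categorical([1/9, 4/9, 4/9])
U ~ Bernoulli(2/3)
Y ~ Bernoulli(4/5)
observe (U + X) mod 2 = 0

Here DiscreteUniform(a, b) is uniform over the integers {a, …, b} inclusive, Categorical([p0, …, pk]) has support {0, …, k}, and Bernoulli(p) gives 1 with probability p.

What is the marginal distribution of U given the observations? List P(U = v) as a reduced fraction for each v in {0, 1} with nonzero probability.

Enumerate traces; 48 have nonzero weight after conditioning:
  (W=2, X=0, Z=0, U=0, Y=0) weight 1/810
  (W=2, X=0, Z=0, U=0, Y=1) weight 2/405
  (W=2, X=0, Z=1, U=0, Y=0) weight 2/405
  (W=2, X=0, Z=1, U=0, Y=1) weight 8/405
  (W=2, X=0, Z=2, U=0, Y=0) weight 2/405
  (W=2, X=0, Z=2, U=0, Y=1) weight 8/405
  (W=2, X=1, Z=0, U=1, Y=0) weight 2/1215
  (W=2, X=1, Z=0, U=1, Y=1) weight 8/1215
  … 40 more
Group by U:
  weight(U=0) = 7/36
  weight(U=1) = 5/18
Total weight = 7/36 + 5/18 = 17/36
P(U=0 | obs) = 7/36 / 17/36 = 7/17
P(U=1 | obs) = 5/18 / 17/36 = 10/17

P(U=0) = 7/17, P(U=1) = 10/17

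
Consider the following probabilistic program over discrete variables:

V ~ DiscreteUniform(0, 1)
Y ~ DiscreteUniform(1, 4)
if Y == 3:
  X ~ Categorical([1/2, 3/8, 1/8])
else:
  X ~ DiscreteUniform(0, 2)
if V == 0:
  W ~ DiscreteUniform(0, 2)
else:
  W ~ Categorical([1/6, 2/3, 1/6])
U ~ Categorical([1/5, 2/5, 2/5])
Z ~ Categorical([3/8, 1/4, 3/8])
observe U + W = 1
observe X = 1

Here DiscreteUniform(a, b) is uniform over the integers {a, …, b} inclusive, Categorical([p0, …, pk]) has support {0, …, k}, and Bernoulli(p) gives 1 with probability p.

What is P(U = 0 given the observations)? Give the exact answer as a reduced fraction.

P(U = 0 | obs) = 1/2

Enumerate traces; 48 have nonzero weight after conditioning:
  (V=0, Y=1, X=1, W=0, U=1, Z=0) weight 1/480
  (V=0, Y=1, X=1, W=0, U=1, Z=1) weight 1/720
  (V=0, Y=1, X=1, W=0, U=1, Z=2) weight 1/480
  (V=0, Y=1, X=1, W=1, U=0, Z=0) weight 1/960
  (V=0, Y=1, X=1, W=1, U=0, Z=1) weight 1/1440
  (V=0, Y=1, X=1, W=1, U=0, Z=2) weight 1/960
  (V=0, Y=2, X=1, W=0, U=1, Z=0) weight 1/480
  (V=0, Y=2, X=1, W=0, U=1, Z=1) weight 1/720
  … 40 more
Group by U:
  weight(U=0) = 11/320
  weight(U=1) = 11/320
Total weight = 11/320 + 11/320 = 11/160
P(U=0 | obs) = 11/320 / 11/160 = 1/2
P(U=1 | obs) = 11/320 / 11/160 = 1/2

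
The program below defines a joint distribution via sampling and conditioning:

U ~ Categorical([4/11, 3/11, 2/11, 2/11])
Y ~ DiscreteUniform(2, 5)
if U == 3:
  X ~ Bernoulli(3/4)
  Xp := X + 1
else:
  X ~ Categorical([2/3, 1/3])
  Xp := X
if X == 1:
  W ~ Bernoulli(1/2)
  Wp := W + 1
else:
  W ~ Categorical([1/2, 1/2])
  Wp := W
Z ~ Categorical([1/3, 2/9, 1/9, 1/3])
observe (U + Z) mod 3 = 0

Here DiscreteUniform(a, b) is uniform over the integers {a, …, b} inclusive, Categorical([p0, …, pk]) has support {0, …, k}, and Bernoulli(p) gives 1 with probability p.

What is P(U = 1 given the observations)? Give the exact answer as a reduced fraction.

P(U = 1 | obs) = 3/43

Enumerate traces; 96 have nonzero weight after conditioning:
  (U=0, Y=2, X=0, W=0, Z=0) weight 1/99
  (U=0, Y=2, X=0, W=0, Z=3) weight 1/99
  (U=0, Y=2, X=0, W=1, Z=0) weight 1/99
  (U=0, Y=2, X=0, W=1, Z=3) weight 1/99
  (U=0, Y=2, X=1, W=0, Z=0) weight 1/198
  (U=0, Y=2, X=1, W=0, Z=3) weight 1/198
  (U=0, Y=2, X=1, W=1, Z=0) weight 1/198
  (U=0, Y=2, X=1, W=1, Z=3) weight 1/198
  (U=1, Y=2, X=0, W=0, Z=2) weight 1/396
  (U=2, Y=2, X=0, W=0, Z=1) weight 1/297
  … 86 more
Group by U:
  weight(U=0) = 8/33
  weight(U=1) = 1/33
  weight(U=2) = 4/99
  weight(U=3) = 4/33
Total weight = 8/33 + 1/33 + 4/99 + 4/33 = 43/99
P(U=0 | obs) = 8/33 / 43/99 = 24/43
P(U=1 | obs) = 1/33 / 43/99 = 3/43
P(U=2 | obs) = 4/99 / 43/99 = 4/43
P(U=3 | obs) = 4/33 / 43/99 = 12/43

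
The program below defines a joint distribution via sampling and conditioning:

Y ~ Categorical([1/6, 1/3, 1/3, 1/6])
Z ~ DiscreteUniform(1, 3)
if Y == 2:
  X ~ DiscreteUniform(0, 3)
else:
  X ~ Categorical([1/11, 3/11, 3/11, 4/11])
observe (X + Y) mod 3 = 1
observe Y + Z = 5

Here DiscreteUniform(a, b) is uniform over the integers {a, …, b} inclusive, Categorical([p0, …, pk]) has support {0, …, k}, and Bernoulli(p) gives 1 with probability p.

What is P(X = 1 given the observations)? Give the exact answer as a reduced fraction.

Enumerate traces; 2 have nonzero weight after conditioning:
  (Y=2, Z=3, X=2) weight 1/36
  (Y=3, Z=2, X=1) weight 1/66
Group by X:
  weight(X=1) = 1/66
  weight(X=2) = 1/36
Total weight = 1/66 + 1/36 = 17/396
P(X=1 | obs) = 1/66 / 17/396 = 6/17
P(X=2 | obs) = 1/36 / 17/396 = 11/17

P(X = 1 | obs) = 6/17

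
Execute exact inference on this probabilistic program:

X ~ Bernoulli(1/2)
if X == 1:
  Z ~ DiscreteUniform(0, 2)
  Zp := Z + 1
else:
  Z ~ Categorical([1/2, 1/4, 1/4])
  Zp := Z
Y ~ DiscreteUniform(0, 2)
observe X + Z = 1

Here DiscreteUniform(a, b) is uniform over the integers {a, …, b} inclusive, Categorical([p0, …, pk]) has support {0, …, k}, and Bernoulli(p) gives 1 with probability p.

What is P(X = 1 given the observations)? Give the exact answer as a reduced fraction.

Enumerate traces; 6 have nonzero weight after conditioning:
  (X=0, Z=1, Y=0) weight 1/24
  (X=0, Z=1, Y=1) weight 1/24
  (X=0, Z=1, Y=2) weight 1/24
  (X=1, Z=0, Y=0) weight 1/18
  (X=1, Z=0, Y=1) weight 1/18
  (X=1, Z=0, Y=2) weight 1/18
Group by X:
  weight(X=0) = 1/8
  weight(X=1) = 1/6
Total weight = 1/8 + 1/6 = 7/24
P(X=0 | obs) = 1/8 / 7/24 = 3/7
P(X=1 | obs) = 1/6 / 7/24 = 4/7

P(X = 1 | obs) = 4/7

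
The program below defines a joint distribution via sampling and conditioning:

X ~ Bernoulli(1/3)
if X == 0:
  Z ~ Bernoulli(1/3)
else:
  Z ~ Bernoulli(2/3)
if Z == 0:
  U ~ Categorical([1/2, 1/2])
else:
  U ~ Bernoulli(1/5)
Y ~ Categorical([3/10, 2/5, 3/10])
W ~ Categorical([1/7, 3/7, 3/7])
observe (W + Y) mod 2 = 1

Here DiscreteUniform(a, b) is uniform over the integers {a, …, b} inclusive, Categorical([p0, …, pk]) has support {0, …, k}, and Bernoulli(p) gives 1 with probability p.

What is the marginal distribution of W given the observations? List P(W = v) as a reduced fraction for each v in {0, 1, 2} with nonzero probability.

Enumerate traces; 32 have nonzero weight after conditioning:
  (X=0, Z=0, U=0, Y=0, W=1) weight 1/35
  (X=0, Z=0, U=0, Y=1, W=0) weight 4/315
  (X=0, Z=0, U=0, Y=1, W=2) weight 4/105
  (X=0, Z=0, U=0, Y=2, W=1) weight 1/35
  (X=0, Z=0, U=1, Y=0, W=1) weight 1/35
  (X=0, Z=0, U=1, Y=1, W=0) weight 4/315
  (X=0, Z=0, U=1, Y=1, W=2) weight 4/105
  (X=0, Z=0, U=1, Y=2, W=1) weight 1/35
  … 24 more
Group by W:
  weight(W=0) = 2/35
  weight(W=1) = 9/35
  weight(W=2) = 6/35
Total weight = 2/35 + 9/35 + 6/35 = 17/35
P(W=0 | obs) = 2/35 / 17/35 = 2/17
P(W=1 | obs) = 9/35 / 17/35 = 9/17
P(W=2 | obs) = 6/35 / 17/35 = 6/17

P(W=0) = 2/17, P(W=1) = 9/17, P(W=2) = 6/17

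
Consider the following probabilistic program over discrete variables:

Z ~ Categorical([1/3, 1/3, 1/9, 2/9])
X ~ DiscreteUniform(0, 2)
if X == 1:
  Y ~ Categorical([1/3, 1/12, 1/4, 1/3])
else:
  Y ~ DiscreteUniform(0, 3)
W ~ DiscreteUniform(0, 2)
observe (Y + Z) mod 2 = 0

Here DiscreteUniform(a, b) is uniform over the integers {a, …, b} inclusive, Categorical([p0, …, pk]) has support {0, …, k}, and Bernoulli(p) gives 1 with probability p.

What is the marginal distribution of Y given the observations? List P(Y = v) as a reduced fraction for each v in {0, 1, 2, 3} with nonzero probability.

P(Y=0) = 40/161, P(Y=1) = 5/23, P(Y=2) = 36/161, P(Y=3) = 50/161

Enumerate traces; 72 have nonzero weight after conditioning:
  (Z=0, X=0, Y=0, W=0) weight 1/108
  (Z=0, X=0, Y=0, W=1) weight 1/108
  (Z=0, X=0, Y=0, W=2) weight 1/108
  (Z=0, X=0, Y=2, W=0) weight 1/108
  (Z=0, X=0, Y=2, W=1) weight 1/108
  (Z=0, X=0, Y=2, W=2) weight 1/108
  (Z=0, X=1, Y=0, W=0) weight 1/81
  (Z=0, X=1, Y=0, W=1) weight 1/81
  (Z=1, X=0, Y=1, W=0) weight 1/108
  (Z=1, X=0, Y=3, W=0) weight 1/108
  … 62 more
Group by Y:
  weight(Y=0) = 10/81
  weight(Y=1) = 35/324
  weight(Y=2) = 1/9
  weight(Y=3) = 25/162
Total weight = 10/81 + 35/324 + 1/9 + 25/162 = 161/324
P(Y=0 | obs) = 10/81 / 161/324 = 40/161
P(Y=1 | obs) = 35/324 / 161/324 = 5/23
P(Y=2 | obs) = 1/9 / 161/324 = 36/161
P(Y=3 | obs) = 25/162 / 161/324 = 50/161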